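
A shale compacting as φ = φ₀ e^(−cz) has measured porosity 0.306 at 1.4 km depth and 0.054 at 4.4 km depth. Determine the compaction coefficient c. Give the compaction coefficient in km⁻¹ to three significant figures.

Athy: φ(z) = φ₀ e^(−cz) ⇒ φ₁/φ₂ = e^{c(z₂−z₁)} ⇒ c = ln(φ₁/φ₂)/(z₂−z₁)
c = ln(0.306/0.054) / (4.4 − 1.4) = ln(5.667) / 3 = 1.7346 / 3 = 0.5782 km⁻¹

0.578 km⁻¹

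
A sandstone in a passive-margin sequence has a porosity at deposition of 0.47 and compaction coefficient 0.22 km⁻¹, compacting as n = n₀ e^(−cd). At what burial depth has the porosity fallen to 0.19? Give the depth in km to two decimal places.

4.12 km

Invert Athy's law: d = ln(n₀/n) / c
d = ln(0.47/0.19) / 0.22 = ln(2.474) / 0.22 = 0.9057 / 0.22 = 4.117 km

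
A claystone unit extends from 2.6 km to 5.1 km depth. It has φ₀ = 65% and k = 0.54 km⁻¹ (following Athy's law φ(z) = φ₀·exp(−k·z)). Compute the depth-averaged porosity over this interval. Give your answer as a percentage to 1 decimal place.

8.8%

⟨φ⟩ = (1/(z₂−z₁)) ∫ φ₀ e^(−kz) dz = φ₀·(e^(−k·z₁) − e^(−k·z₂)) / (k·(z₂−z₁))
e^(−0.54×2.6) = 0.2456; e^(−0.54×5.1) = 0.0637
⟨φ⟩ = 0.65 × (0.2456 − 0.0637) / (0.54 × 2.5) = 0.65 × 0.1348 = 0.0876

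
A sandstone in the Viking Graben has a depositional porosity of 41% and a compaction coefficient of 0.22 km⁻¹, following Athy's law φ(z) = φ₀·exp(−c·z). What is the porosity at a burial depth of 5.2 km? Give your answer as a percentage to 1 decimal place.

φ = φ₀·exp(−c·z) = 0.41 × exp(−0.22 × 5.2) = 0.41 × exp(−1.144)
  = 0.41 × 0.3185 = 0.1306

13.1%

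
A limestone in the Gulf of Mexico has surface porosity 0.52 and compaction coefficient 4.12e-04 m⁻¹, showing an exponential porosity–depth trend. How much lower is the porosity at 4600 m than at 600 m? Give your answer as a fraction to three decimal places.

0.328

Working in km (1 km = 1000 m; β in km⁻¹ = β in m⁻¹ × 1000):
n(0.6) = 0.52·e^(−0.412×0.6) = 0.4061
n(4.6) = 0.52·e^(−0.412×4.6) = 0.0781
Δn = 0.4061 − 0.0781 = 0.3280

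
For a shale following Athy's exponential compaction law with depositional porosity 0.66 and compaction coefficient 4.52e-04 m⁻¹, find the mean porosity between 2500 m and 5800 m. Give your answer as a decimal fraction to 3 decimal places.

Working in km (1 km = 1000 m; β in km⁻¹ = β in m⁻¹ × 1000):
⟨phi⟩ = (1/(d₂−d₁)) ∫ phi₀ e^(−βd) dd = phi₀·(e^(−β·d₁) − e^(−β·d₂)) / (β·(d₂−d₁))
e^(−0.452×2.5) = 0.3230; e^(−0.452×5.8) = 0.0727
⟨phi⟩ = 0.66 × (0.3230 − 0.0727) / (0.452 × 3.3) = 0.66 × 0.1678 = 0.1108

0.111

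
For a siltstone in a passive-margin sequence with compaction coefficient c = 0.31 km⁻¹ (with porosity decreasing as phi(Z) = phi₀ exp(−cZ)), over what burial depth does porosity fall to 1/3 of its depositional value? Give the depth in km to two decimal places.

3.54 km

phi/phi₀ = 1/3 ⇒ exp(−c·Z) = 1/3 ⇒ Z = ln(3) / c
Z = 1.0986 / 0.31 = 3.544 km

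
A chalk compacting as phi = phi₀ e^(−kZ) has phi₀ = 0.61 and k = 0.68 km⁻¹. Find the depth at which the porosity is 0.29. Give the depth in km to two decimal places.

1.09 km

Invert Athy's law: Z = ln(phi₀/phi) / k
Z = ln(0.61/0.29) / 0.68 = ln(2.103) / 0.68 = 0.7436 / 0.68 = 1.093 km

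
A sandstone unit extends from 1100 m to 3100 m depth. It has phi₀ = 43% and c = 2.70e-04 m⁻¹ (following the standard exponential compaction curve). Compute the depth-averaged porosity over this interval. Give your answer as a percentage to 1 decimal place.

Working in km (1 km = 1000 m; c in km⁻¹ = c in m⁻¹ × 1000):
⟨phi⟩ = (1/(d₂−d₁)) ∫ phi₀ e^(−cd) dd = phi₀·(e^(−c·d₁) − e^(−c·d₂)) / (c·(d₂−d₁))
e^(−0.27×1.1) = 0.7430; e^(−0.27×3.1) = 0.4330
⟨phi⟩ = 0.43 × (0.7430 − 0.4330) / (0.27 × 2) = 0.43 × 0.5741 = 0.2469

24.7%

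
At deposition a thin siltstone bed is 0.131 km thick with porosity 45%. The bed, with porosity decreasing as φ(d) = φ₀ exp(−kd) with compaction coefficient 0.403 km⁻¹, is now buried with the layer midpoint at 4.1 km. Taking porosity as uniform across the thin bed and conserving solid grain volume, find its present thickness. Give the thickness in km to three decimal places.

0.079 km

Porosity at 4.1 km: φ = 0.45·exp(−0.403×4.1) = 0.0862
Solid-volume conservation: h(1−φ) = h₀(1−φ₀) ⇒ h = h₀·(1−φ₀)/(1−φ)
h = 0.131 × (1 − 0.45)/(1 − 0.0862) = 0.131 × 0.6019 = 0.0788 km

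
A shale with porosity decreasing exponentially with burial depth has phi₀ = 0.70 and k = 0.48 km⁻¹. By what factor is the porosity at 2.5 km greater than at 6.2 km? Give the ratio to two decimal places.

phi(d₁)/phi(d₂) = e^(−k·d₁)/e^(−k·d₂) = e^{k(d₂−d₁)}
= exp(0.48 × 3.7) = exp(1.776) = 5.9062

5.91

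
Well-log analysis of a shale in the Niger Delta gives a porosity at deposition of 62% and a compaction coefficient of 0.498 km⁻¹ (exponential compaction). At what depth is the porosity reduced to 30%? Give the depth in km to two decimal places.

Invert Athy's law: Z = ln(φ₀/φ) / k
Z = ln(0.62/0.3) / 0.498 = ln(2.067) / 0.498 = 0.7259 / 0.498 = 1.458 km

1.46 km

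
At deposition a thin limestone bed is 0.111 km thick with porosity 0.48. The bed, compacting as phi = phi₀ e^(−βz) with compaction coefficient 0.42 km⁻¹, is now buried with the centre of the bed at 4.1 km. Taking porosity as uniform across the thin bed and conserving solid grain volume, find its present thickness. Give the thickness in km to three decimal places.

Porosity at 4.1 km: phi = 0.48·exp(−0.42×4.1) = 0.0858
Solid-volume conservation: h(1−phi) = h₀(1−phi₀) ⇒ h = h₀·(1−phi₀)/(1−phi)
h = 0.111 × (1 − 0.48)/(1 − 0.0858) = 0.111 × 0.5688 = 0.0631 km

0.063 km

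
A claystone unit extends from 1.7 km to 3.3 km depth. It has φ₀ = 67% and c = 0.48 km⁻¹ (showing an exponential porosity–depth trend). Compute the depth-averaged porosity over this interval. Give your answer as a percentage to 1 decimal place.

⟨φ⟩ = (1/(Z₂−Z₁)) ∫ φ₀ e^(−cZ) dZ = φ₀·(e^(−c·Z₁) − e^(−c·Z₂)) / (c·(Z₂−Z₁))
e^(−0.48×1.7) = 0.4422; e^(−0.48×3.3) = 0.2052
⟨φ⟩ = 0.67 × (0.4422 − 0.2052) / (0.48 × 1.6) = 0.67 × 0.3087 = 0.2068

20.7%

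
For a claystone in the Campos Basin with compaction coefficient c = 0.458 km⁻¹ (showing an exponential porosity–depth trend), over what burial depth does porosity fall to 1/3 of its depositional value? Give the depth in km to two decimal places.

2.40 km

n/n₀ = 1/3 ⇒ exp(−c·Z) = 1/3 ⇒ Z = ln(3) / c
Z = 1.0986 / 0.458 = 2.399 km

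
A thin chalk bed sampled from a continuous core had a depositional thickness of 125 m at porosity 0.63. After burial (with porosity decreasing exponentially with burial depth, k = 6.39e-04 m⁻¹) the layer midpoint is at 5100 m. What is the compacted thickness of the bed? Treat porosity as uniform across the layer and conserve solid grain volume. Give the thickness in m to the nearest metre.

47 m

Working in km (1 km = 1000 m; k in km⁻¹ = k in m⁻¹ × 1000):
Porosity at 5.1 km: φ = 0.63·exp(−0.639×5.1) = 0.0242
Solid-volume conservation: h(1−φ) = h₀(1−φ₀) ⇒ h = h₀·(1−φ₀)/(1−φ)
h = 0.125 × (1 − 0.63)/(1 − 0.0242) = 0.125 × 0.3792 = 0.0474 km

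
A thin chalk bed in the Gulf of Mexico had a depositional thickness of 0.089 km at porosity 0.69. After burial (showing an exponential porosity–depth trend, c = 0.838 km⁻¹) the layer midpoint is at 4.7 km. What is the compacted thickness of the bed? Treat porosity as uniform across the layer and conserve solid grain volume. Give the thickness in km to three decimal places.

Porosity at 4.7 km: phi = 0.69·exp(−0.838×4.7) = 0.0134
Solid-volume conservation: h(1−phi) = h₀(1−phi₀) ⇒ h = h₀·(1−phi₀)/(1−phi)
h = 0.089 × (1 − 0.69)/(1 − 0.0134) = 0.089 × 0.3142 = 0.0280 km

0.028 km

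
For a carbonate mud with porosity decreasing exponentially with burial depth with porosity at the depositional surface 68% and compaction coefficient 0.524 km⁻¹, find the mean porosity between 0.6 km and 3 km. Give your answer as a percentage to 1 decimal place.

⟨n⟩ = (1/(z₂−z₁)) ∫ n₀ e^(−cz) dz = n₀·(e^(−c·z₁) − e^(−c·z₂)) / (c·(z₂−z₁))
e^(−0.524×0.6) = 0.7302; e^(−0.524×3) = 0.2076
⟨n⟩ = 0.68 × (0.7302 − 0.2076) / (0.524 × 2.4) = 0.68 × 0.4156 = 0.2826

28.3%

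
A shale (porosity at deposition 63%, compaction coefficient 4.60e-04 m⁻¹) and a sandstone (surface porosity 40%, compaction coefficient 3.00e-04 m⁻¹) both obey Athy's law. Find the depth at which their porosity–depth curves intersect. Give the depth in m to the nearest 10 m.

2840 m

Working in km (1 km = 1000 m; c in km⁻¹ = c in m⁻¹ × 1000):
Set φ₀ₐ e^(−cₐZ) = φ₀ᵦ e^(−cᵦZ) ⇒ ln(φ₀ₐ/φ₀ᵦ) = (cₐ − cᵦ)·Z
Z = ln(0.63/0.4) / (0.46 − 0.3) = 0.4543 / 0.16 = 2.839 km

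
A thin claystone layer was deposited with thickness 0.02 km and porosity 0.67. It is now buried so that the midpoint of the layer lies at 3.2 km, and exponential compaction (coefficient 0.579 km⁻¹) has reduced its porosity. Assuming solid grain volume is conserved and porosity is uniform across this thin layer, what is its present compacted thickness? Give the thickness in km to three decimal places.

0.007 km

Porosity at 3.2 km: φ = 0.67·exp(−0.579×3.2) = 0.1051
Solid-volume conservation: h(1−φ) = h₀(1−φ₀) ⇒ h = h₀·(1−φ₀)/(1−φ)
h = 0.02 × (1 − 0.67)/(1 − 0.1051) = 0.02 × 0.3687 = 0.0074 km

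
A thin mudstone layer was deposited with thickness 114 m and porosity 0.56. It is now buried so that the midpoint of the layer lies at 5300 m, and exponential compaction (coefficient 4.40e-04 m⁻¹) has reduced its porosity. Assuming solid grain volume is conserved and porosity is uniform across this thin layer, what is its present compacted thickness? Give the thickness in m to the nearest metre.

53 m

Working in km (1 km = 1000 m; β in km⁻¹ = β in m⁻¹ × 1000):
Porosity at 5.3 km: φ = 0.56·exp(−0.44×5.3) = 0.0544
Solid-volume conservation: h(1−φ) = h₀(1−φ₀) ⇒ h = h₀·(1−φ₀)/(1−φ)
h = 0.114 × (1 − 0.56)/(1 − 0.0544) = 0.114 × 0.4653 = 0.0530 km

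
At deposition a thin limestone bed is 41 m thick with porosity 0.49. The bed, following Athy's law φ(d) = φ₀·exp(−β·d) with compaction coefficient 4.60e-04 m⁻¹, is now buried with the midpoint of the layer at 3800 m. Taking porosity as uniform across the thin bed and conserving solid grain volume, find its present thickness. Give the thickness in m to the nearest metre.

23 m

Working in km (1 km = 1000 m; β in km⁻¹ = β in m⁻¹ × 1000):
Porosity at 3.8 km: φ = 0.49·exp(−0.46×3.8) = 0.0853
Solid-volume conservation: h(1−φ) = h₀(1−φ₀) ⇒ h = h₀·(1−φ₀)/(1−φ)
h = 0.041 × (1 − 0.49)/(1 − 0.0853) = 0.041 × 0.5576 = 0.0229 km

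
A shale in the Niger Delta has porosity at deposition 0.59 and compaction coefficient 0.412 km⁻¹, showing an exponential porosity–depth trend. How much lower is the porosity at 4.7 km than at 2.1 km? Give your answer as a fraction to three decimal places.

phi(2.1) = 0.59·e^(−0.412×2.1) = 0.2484
phi(4.7) = 0.59·e^(−0.412×4.7) = 0.0851
Δphi = 0.2484 − 0.0851 = 0.1633

0.163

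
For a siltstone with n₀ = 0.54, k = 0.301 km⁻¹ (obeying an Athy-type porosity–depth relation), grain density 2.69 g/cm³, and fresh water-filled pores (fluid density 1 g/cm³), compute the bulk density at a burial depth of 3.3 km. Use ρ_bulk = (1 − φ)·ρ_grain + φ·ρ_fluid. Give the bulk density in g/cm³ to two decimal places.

Porosity at depth: n = 0.54·exp(−0.301×3.3) = 0.54×0.3704 = 0.2000
Bulk density: ρ_b = (1−n)ρ_g + n·ρ_f = 0.8000×2.69 + 0.2000×1
       = 2.152 + 0.200 = 2.352 g/cm³

2.35 g/cm³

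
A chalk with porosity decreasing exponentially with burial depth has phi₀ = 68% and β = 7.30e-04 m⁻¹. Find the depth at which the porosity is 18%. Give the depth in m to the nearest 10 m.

Working in km (1 km = 1000 m; β in km⁻¹ = β in m⁻¹ × 1000):
Invert Athy's law: Z = ln(phi₀/phi) / β
Z = ln(0.68/0.18) / 0.73 = ln(3.778) / 0.73 = 1.3291 / 0.73 = 1.821 km

1820 m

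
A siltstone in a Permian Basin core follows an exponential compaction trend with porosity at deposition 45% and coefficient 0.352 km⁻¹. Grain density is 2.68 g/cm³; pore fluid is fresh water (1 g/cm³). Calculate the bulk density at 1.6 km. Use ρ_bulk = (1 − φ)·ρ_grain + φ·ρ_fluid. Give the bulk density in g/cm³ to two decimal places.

Porosity at depth: n = 0.45·exp(−0.352×1.6) = 0.45×0.5694 = 0.2562
Bulk density: ρ_b = (1−n)ρ_g + n·ρ_f = 0.7438×2.68 + 0.2562×1
       = 1.993 + 0.256 = 2.250 g/cm³

2.25 g/cm³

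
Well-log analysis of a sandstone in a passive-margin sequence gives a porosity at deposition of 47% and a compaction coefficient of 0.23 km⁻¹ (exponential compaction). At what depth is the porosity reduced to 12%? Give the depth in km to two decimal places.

5.94 km

Invert Athy's law: z = ln(phi₀/phi) / β
z = ln(0.47/0.12) / 0.23 = ln(3.917) / 0.23 = 1.3652 / 0.23 = 5.936 km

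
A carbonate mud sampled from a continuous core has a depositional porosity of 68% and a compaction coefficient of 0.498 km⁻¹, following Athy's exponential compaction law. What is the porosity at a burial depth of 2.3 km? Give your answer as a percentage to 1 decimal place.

21.6%

n = n₀·exp(−β·z) = 0.68 × exp(−0.498 × 2.3) = 0.68 × exp(−1.145)
  = 0.68 × 0.3181 = 0.2163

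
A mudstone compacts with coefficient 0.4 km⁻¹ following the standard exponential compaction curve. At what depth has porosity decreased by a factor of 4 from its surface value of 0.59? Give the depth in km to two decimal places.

φ/φ₀ = 1/4 ⇒ exp(−k·d) = 1/4 ⇒ d = ln(4) / k
d = 1.3863 / 0.4 = 3.466 km

3.47 km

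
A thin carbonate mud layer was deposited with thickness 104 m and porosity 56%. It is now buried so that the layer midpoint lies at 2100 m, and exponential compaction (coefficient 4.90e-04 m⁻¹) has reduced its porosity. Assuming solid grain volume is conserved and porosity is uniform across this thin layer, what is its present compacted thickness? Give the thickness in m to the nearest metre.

57 m

Working in km (1 km = 1000 m; k in km⁻¹ = k in m⁻¹ × 1000):
Porosity at 2.1 km: φ = 0.56·exp(−0.49×2.1) = 0.2001
Solid-volume conservation: h(1−φ) = h₀(1−φ₀) ⇒ h = h₀·(1−φ₀)/(1−φ)
h = 0.104 × (1 − 0.56)/(1 − 0.2001) = 0.104 × 0.5501 = 0.0572 km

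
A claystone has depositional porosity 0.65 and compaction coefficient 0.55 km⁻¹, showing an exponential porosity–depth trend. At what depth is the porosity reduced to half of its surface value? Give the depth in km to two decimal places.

phi/phi₀ = 1/2 ⇒ exp(−k·z) = 1/2 ⇒ z = ln(2) / k
z = 0.6931 / 0.55 = 1.260 km

1.26 km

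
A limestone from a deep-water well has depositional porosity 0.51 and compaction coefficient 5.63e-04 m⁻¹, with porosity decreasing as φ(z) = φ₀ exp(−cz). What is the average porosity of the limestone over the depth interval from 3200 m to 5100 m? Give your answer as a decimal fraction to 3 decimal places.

0.052

Working in km (1 km = 1000 m; c in km⁻¹ = c in m⁻¹ × 1000):
⟨φ⟩ = (1/(z₂−z₁)) ∫ φ₀ e^(−cz) dz = φ₀·(e^(−c·z₁) − e^(−c·z₂)) / (c·(z₂−z₁))
e^(−0.563×3.2) = 0.1650; e^(−0.563×5.1) = 0.0566
⟨φ⟩ = 0.51 × (0.1650 − 0.0566) / (0.563 × 1.9) = 0.51 × 0.1013 = 0.0517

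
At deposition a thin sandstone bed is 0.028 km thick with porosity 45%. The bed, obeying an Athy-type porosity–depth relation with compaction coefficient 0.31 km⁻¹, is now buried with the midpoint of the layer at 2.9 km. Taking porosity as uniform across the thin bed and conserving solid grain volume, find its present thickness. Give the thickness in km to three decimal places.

0.019 km

Porosity at 2.9 km: φ = 0.45·exp(−0.31×2.9) = 0.1831
Solid-volume conservation: h(1−φ) = h₀(1−φ₀) ⇒ h = h₀·(1−φ₀)/(1−φ)
h = 0.028 × (1 − 0.45)/(1 − 0.1831) = 0.028 × 0.6733 = 0.0189 km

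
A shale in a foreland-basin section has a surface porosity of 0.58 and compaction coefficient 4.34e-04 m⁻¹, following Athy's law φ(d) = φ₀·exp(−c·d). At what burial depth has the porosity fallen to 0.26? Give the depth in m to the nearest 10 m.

1850 m

Working in km (1 km = 1000 m; c in km⁻¹ = c in m⁻¹ × 1000):
Invert Athy's law: d = ln(φ₀/φ) / c
d = ln(0.58/0.26) / 0.434 = ln(2.231) / 0.434 = 0.8023 / 0.434 = 1.849 km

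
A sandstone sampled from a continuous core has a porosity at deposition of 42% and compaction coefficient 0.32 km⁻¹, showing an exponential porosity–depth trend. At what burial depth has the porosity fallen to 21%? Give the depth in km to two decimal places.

2.17 km

Invert Athy's law: z = ln(phi₀/phi) / c
z = ln(0.42/0.21) / 0.32 = ln(2) / 0.32 = 0.6931 / 0.32 = 2.166 km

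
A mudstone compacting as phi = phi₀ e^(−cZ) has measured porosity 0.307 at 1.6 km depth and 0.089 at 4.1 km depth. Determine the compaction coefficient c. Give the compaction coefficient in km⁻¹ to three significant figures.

0.495 km⁻¹

Athy: phi(Z) = phi₀ e^(−cZ) ⇒ phi₁/phi₂ = e^{c(Z₂−Z₁)} ⇒ c = ln(phi₁/phi₂)/(Z₂−Z₁)
c = ln(0.307/0.089) / (4.1 − 1.6) = ln(3.449) / 2.5 = 1.2382 / 2.5 = 0.4953 km⁻¹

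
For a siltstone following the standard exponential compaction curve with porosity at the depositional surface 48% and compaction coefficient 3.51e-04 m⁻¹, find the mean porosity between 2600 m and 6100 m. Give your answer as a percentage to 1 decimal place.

11.1%

Working in km (1 km = 1000 m; β in km⁻¹ = β in m⁻¹ × 1000):
⟨phi⟩ = (1/(d₂−d₁)) ∫ phi₀ e^(−βd) dd = phi₀·(e^(−β·d₁) − e^(−β·d₂)) / (β·(d₂−d₁))
e^(−0.351×2.6) = 0.4015; e^(−0.351×6.1) = 0.1175
⟨phi⟩ = 0.48 × (0.4015 − 0.1175) / (0.351 × 3.5) = 0.48 × 0.2311 = 0.1109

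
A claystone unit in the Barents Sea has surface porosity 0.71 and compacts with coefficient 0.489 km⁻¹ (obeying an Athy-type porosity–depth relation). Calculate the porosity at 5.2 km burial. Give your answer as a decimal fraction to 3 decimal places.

φ = φ₀·exp(−k·Z) = 0.71 × exp(−0.489 × 5.2) = 0.71 × exp(−2.543)
  = 0.71 × 0.0786 = 0.0558

0.056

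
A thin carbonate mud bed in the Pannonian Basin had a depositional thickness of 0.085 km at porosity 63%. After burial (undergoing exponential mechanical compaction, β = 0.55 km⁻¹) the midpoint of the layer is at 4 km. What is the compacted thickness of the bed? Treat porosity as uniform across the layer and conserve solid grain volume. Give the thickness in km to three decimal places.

Porosity at 4 km: phi = 0.63·exp(−0.55×4) = 0.0698
Solid-volume conservation: h(1−phi) = h₀(1−phi₀) ⇒ h = h₀·(1−phi₀)/(1−phi)
h = 0.085 × (1 − 0.63)/(1 − 0.0698) = 0.085 × 0.3978 = 0.0338 km

0.034 km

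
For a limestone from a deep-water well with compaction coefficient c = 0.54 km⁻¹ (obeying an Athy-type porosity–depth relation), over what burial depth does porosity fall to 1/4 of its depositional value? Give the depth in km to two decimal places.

2.57 km

n/n₀ = 1/4 ⇒ exp(−c·d) = 1/4 ⇒ d = ln(4) / c
d = 1.3863 / 0.54 = 2.567 km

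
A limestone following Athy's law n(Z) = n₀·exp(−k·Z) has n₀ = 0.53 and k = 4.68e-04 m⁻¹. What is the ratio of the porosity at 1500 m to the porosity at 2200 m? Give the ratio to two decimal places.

Working in km (1 km = 1000 m; k in km⁻¹ = k in m⁻¹ × 1000):
n(Z₁)/n(Z₂) = e^(−k·Z₁)/e^(−k·Z₂) = e^{k(Z₂−Z₁)}
= exp(0.468 × 0.7) = exp(0.3276) = 1.3876

1.39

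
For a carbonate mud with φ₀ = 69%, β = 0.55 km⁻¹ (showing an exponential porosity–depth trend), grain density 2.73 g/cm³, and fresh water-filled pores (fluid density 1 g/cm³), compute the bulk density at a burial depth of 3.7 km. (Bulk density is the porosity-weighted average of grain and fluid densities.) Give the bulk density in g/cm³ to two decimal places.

2.57 g/cm³

Porosity at depth: φ = 0.69·exp(−0.55×3.7) = 0.69×0.1307 = 0.0902
Bulk density: ρ_b = (1−φ)ρ_g + φ·ρ_f = 0.9098×2.73 + 0.0902×1
       = 2.484 + 0.090 = 2.574 g/cm³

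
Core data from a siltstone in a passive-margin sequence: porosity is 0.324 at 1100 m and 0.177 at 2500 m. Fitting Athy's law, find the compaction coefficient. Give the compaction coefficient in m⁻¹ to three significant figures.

Working in km (1 km = 1000 m; k in km⁻¹ = k in m⁻¹ × 1000):
Athy: n(Z) = n₀ e^(−kZ) ⇒ n₁/n₂ = e^{k(Z₂−Z₁)} ⇒ k = ln(n₁/n₂)/(Z₂−Z₁)
k = ln(0.324/0.177) / (2.5 − 1.1) = ln(1.831) / 1.4 = 0.6046 / 1.4 = 0.4319 km⁻¹

0.000432 m⁻¹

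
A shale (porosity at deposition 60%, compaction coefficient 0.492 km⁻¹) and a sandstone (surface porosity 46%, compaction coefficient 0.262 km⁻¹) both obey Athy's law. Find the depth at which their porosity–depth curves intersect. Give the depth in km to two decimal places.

1.16 km

Set φ₀ₐ e^(−βₐZ) = φ₀ᵦ e^(−βᵦZ) ⇒ ln(φ₀ₐ/φ₀ᵦ) = (βₐ − βᵦ)·Z
Z = ln(0.6/0.46) / (0.492 − 0.262) = 0.2657 / 0.23 = 1.155 km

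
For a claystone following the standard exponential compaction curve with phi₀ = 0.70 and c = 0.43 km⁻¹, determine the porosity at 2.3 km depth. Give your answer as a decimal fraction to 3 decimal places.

0.260

phi = phi₀·exp(−c·Z) = 0.7 × exp(−0.43 × 2.3) = 0.7 × exp(−0.989)
  = 0.7 × 0.3719 = 0.2604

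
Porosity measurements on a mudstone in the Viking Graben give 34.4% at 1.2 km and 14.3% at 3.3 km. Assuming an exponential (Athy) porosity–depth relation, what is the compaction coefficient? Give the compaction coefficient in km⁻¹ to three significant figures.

Athy: φ(z) = φ₀ e^(−cz) ⇒ φ₁/φ₂ = e^{c(z₂−z₁)} ⇒ c = ln(φ₁/φ₂)/(z₂−z₁)
c = ln(0.344/0.143) / (3.3 − 1.2) = ln(2.406) / 2.1 = 0.8778 / 2.1 = 0.418 km⁻¹

0.418 km⁻¹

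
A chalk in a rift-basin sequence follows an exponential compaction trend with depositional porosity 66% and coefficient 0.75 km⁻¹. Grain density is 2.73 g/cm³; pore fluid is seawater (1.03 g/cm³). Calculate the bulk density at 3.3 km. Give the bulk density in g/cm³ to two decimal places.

2.64 g/cm³

Porosity at depth: phi = 0.66·exp(−0.75×3.3) = 0.66×0.0842 = 0.0555
Bulk density: ρ_b = (1−phi)ρ_g + phi·ρ_f = 0.9445×2.73 + 0.0555×1.03
       = 2.578 + 0.057 = 2.636 g/cm³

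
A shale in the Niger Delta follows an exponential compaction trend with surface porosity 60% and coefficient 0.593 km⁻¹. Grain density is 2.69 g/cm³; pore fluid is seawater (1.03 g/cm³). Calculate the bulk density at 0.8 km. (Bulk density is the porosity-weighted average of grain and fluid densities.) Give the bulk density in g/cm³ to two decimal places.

Porosity at depth: phi = 0.6·exp(−0.593×0.8) = 0.6×0.6223 = 0.3734
Bulk density: ρ_b = (1−phi)ρ_g + phi·ρ_f = 0.6266×2.69 + 0.3734×1.03
       = 1.686 + 0.385 = 2.070 g/cm³

2.07 g/cm³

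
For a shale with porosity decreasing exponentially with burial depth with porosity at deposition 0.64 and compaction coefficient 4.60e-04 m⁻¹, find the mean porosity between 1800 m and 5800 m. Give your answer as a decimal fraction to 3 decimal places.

0.128

Working in km (1 km = 1000 m; k in km⁻¹ = k in m⁻¹ × 1000):
⟨φ⟩ = (1/(z₂−z₁)) ∫ φ₀ e^(−kz) dz = φ₀·(e^(−k·z₁) − e^(−k·z₂)) / (k·(z₂−z₁))
e^(−0.46×1.8) = 0.4369; e^(−0.46×5.8) = 0.0694
⟨φ⟩ = 0.64 × (0.4369 − 0.0694) / (0.46 × 4) = 0.64 × 0.1997 = 0.1278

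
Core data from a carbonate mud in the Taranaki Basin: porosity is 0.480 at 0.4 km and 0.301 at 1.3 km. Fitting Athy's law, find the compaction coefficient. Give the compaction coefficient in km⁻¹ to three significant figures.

Athy: φ(z) = φ₀ e^(−kz) ⇒ φ₁/φ₂ = e^{k(z₂−z₁)} ⇒ k = ln(φ₁/φ₂)/(z₂−z₁)
k = ln(0.48/0.301) / (1.3 − 0.4) = ln(1.595) / 0.9 = 0.4667 / 0.9 = 0.5185 km⁻¹

0.519 km⁻¹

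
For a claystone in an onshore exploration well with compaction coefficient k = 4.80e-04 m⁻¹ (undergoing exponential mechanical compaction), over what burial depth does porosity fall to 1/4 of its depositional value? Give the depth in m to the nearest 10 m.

2890 m

Working in km (1 km = 1000 m; k in km⁻¹ = k in m⁻¹ × 1000):
n/n₀ = 1/4 ⇒ exp(−k·Z) = 1/4 ⇒ Z = ln(4) / k
Z = 1.3863 / 0.48 = 2.888 km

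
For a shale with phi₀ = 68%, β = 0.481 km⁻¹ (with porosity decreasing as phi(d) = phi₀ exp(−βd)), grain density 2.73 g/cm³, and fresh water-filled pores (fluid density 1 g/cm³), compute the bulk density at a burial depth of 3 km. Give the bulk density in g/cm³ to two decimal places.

2.45 g/cm³

Porosity at depth: phi = 0.68·exp(−0.481×3) = 0.68×0.2362 = 0.1606
Bulk density: ρ_b = (1−phi)ρ_g + phi·ρ_f = 0.8394×2.73 + 0.1606×1
       = 2.291 + 0.161 = 2.452 g/cm³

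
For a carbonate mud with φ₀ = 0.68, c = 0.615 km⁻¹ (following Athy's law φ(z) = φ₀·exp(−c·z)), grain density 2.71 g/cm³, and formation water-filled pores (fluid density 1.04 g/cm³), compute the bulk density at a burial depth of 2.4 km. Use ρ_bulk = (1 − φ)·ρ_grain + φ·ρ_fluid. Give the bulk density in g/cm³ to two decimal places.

2.45 g/cm³

Porosity at depth: φ = 0.68·exp(−0.615×2.4) = 0.68×0.2286 = 0.1554
Bulk density: ρ_b = (1−φ)ρ_g + φ·ρ_f = 0.8446×2.71 + 0.1554×1.04
       = 2.289 + 0.162 = 2.450 g/cm³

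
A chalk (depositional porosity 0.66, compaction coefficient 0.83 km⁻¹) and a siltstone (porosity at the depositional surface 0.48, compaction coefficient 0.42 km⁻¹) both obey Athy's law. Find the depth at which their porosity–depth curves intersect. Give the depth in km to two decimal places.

Set φ₀ₐ e^(−βₐZ) = φ₀ᵦ e^(−βᵦZ) ⇒ ln(φ₀ₐ/φ₀ᵦ) = (βₐ − βᵦ)·Z
Z = ln(0.66/0.48) / (0.83 − 0.42) = 0.3185 / 0.41 = 0.777 km

0.78 km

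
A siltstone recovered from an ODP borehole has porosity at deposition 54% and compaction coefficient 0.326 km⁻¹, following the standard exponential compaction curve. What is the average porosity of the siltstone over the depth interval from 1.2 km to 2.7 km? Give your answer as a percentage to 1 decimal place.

⟨n⟩ = (1/(z₂−z₁)) ∫ n₀ e^(−cz) dz = n₀·(e^(−c·z₁) − e^(−c·z₂)) / (c·(z₂−z₁))
e^(−0.326×1.2) = 0.6762; e^(−0.326×2.7) = 0.4147
⟨n⟩ = 0.54 × (0.6762 − 0.4147) / (0.326 × 1.5) = 0.54 × 0.5349 = 0.2888

28.9%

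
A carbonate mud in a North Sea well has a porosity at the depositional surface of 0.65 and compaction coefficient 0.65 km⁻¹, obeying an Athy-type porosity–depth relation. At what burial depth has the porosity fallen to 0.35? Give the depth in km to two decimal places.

Invert Athy's law: z = ln(phi₀/phi) / β
z = ln(0.65/0.35) / 0.65 = ln(1.857) / 0.65 = 0.6190 / 0.65 = 0.952 km

0.95 km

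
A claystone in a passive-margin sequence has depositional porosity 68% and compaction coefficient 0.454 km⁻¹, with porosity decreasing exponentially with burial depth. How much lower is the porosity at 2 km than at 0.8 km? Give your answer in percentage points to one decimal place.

19.9 percentage points

φ(0.8) = 0.68·e^(−0.454×0.8) = 0.4729
φ(2) = 0.68·e^(−0.454×2) = 0.2743
Δφ = 0.4729 − 0.2743 = 0.1986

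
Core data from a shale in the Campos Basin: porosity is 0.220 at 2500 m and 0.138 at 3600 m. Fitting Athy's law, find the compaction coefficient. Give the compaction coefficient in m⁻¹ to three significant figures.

0.000424 m⁻¹

Working in km (1 km = 1000 m; c in km⁻¹ = c in m⁻¹ × 1000):
Athy: phi(z) = phi₀ e^(−cz) ⇒ phi₁/phi₂ = e^{c(z₂−z₁)} ⇒ c = ln(phi₁/phi₂)/(z₂−z₁)
c = ln(0.22/0.138) / (3.6 − 2.5) = ln(1.594) / 1.1 = 0.4664 / 1.1 = 0.424 km⁻¹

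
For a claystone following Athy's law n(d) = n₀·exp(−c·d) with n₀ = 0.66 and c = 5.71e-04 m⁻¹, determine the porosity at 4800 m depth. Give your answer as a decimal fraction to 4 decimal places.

Working in km (1 km = 1000 m; c in km⁻¹ = c in m⁻¹ × 1000):
n = n₀·exp(−c·d) = 0.66 × exp(−0.571 × 4.8) = 0.66 × exp(−2.741)
  = 0.66 × 0.0645 = 0.0426

0.0426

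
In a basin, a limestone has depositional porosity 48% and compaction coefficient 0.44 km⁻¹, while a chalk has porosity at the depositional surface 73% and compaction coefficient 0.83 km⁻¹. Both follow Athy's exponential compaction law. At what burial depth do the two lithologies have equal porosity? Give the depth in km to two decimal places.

Set n₀ₐ e^(−βₐz) = n₀ᵦ e^(−βᵦz) ⇒ ln(n₀ₐ/n₀ᵦ) = (βₐ − βᵦ)·z
z = ln(0.48/0.73) / (0.44 − 0.83) = -0.4193 / -0.39 = 1.075 km

1.08 km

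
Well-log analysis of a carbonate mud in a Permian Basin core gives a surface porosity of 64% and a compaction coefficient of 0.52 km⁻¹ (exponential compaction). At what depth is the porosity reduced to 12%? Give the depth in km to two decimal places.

Invert Athy's law: d = ln(n₀/n) / k
d = ln(0.64/0.12) / 0.52 = ln(5.333) / 0.52 = 1.6740 / 0.52 = 3.219 km

3.22 km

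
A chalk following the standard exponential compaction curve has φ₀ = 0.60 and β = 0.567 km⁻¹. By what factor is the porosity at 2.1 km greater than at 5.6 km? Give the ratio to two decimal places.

φ(z₁)/φ(z₂) = e^(−β·z₁)/e^(−β·z₂) = e^{β(z₂−z₁)}
= exp(0.567 × 3.5) = exp(1.984) = 7.2754

7.28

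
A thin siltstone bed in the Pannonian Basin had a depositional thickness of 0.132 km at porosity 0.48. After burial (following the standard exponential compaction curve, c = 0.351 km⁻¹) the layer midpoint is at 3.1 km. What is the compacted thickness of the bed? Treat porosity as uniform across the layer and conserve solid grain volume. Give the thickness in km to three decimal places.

0.082 km

Porosity at 3.1 km: n = 0.48·exp(−0.351×3.1) = 0.1617
Solid-volume conservation: h(1−n) = h₀(1−n₀) ⇒ h = h₀·(1−n₀)/(1−n)
h = 0.132 × (1 − 0.48)/(1 − 0.1617) = 0.132 × 0.6203 = 0.0819 km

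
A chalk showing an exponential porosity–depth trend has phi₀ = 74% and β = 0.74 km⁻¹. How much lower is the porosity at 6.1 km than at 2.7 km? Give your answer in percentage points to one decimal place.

9.2 percentage points

phi(2.7) = 0.74·e^(−0.74×2.7) = 0.1003
phi(6.1) = 0.74·e^(−0.74×6.1) = 0.0081
Δphi = 0.1003 − 0.0081 = 0.0922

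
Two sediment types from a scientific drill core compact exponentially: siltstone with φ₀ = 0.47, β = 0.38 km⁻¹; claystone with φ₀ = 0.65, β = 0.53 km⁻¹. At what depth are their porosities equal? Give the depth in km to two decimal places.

2.16 km

Set φ₀ₐ e^(−βₐz) = φ₀ᵦ e^(−βᵦz) ⇒ ln(φ₀ₐ/φ₀ᵦ) = (βₐ − βᵦ)·z
z = ln(0.47/0.65) / (0.38 − 0.53) = -0.3242 / -0.15 = 2.162 km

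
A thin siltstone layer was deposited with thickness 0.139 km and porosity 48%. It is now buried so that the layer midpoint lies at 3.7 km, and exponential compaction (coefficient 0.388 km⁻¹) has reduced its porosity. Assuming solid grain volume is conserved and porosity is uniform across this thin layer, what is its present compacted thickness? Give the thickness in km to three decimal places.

Porosity at 3.7 km: φ = 0.48·exp(−0.388×3.7) = 0.1142
Solid-volume conservation: h(1−φ) = h₀(1−φ₀) ⇒ h = h₀·(1−φ₀)/(1−φ)
h = 0.139 × (1 − 0.48)/(1 − 0.1142) = 0.139 × 0.5871 = 0.0816 km

0.082 km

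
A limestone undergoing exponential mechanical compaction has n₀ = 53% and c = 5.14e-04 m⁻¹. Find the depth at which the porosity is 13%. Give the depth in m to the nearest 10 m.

2730 m

Working in km (1 km = 1000 m; c in km⁻¹ = c in m⁻¹ × 1000):
Invert Athy's law: d = ln(n₀/n) / c
d = ln(0.53/0.13) / 0.514 = ln(4.077) / 0.514 = 1.4053 / 0.514 = 2.734 km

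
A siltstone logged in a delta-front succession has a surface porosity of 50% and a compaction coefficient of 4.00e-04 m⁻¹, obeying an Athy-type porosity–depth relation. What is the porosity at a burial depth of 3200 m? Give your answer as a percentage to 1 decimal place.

13.9%

Working in km (1 km = 1000 m; c in km⁻¹ = c in m⁻¹ × 1000):
φ = φ₀·exp(−c·Z) = 0.5 × exp(−0.4 × 3.2) = 0.5 × exp(−1.28)
  = 0.5 × 0.2780 = 0.1390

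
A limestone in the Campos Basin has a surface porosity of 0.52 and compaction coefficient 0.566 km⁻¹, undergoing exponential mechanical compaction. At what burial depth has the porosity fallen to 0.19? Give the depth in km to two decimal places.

Invert Athy's law: z = ln(φ₀/φ) / β
z = ln(0.52/0.19) / 0.566 = ln(2.737) / 0.566 = 1.0068 / 0.566 = 1.779 km

1.78 km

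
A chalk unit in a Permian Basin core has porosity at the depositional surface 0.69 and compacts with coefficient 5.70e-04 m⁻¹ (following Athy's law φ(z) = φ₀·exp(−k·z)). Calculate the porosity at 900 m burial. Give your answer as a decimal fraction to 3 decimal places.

0.413

Working in km (1 km = 1000 m; k in km⁻¹ = k in m⁻¹ × 1000):
φ = φ₀·exp(−k·z) = 0.69 × exp(−0.57 × 0.9) = 0.69 × exp(−0.513)
  = 0.69 × 0.5987 = 0.4131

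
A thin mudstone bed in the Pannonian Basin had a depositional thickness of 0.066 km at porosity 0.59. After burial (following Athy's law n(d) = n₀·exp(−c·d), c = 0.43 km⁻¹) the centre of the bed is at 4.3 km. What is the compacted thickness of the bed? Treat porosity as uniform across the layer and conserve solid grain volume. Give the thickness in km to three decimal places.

0.030 km

Porosity at 4.3 km: n = 0.59·exp(−0.43×4.3) = 0.0929
Solid-volume conservation: h(1−n) = h₀(1−n₀) ⇒ h = h₀·(1−n₀)/(1−n)
h = 0.066 × (1 − 0.59)/(1 − 0.0929) = 0.066 × 0.4520 = 0.0298 km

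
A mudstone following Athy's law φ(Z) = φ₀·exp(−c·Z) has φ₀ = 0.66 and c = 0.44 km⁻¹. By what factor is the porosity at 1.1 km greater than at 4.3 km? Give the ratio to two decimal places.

φ(Z₁)/φ(Z₂) = e^(−c·Z₁)/e^(−c·Z₂) = e^{c(Z₂−Z₁)}
= exp(0.44 × 3.2) = exp(1.408) = 4.0878

4.09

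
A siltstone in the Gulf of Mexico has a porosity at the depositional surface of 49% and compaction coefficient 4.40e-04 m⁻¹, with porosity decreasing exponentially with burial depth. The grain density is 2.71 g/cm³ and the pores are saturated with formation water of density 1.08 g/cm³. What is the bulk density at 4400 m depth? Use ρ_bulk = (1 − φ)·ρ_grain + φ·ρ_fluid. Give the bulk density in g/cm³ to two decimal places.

Working in km (1 km = 1000 m; k in km⁻¹ = k in m⁻¹ × 1000):
Porosity at depth: n = 0.49·exp(−0.44×4.4) = 0.49×0.1443 = 0.0707
Bulk density: ρ_b = (1−n)ρ_g + n·ρ_f = 0.9293×2.71 + 0.0707×1.08
       = 2.518 + 0.076 = 2.595 g/cm³

2.59 g/cm³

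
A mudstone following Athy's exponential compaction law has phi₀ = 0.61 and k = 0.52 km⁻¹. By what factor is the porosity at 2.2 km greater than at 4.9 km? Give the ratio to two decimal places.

phi(z₁)/phi(z₂) = e^(−k·z₁)/e^(−k·z₂) = e^{k(z₂−z₁)}
= exp(0.52 × 2.7) = exp(1.404) = 4.0715

4.07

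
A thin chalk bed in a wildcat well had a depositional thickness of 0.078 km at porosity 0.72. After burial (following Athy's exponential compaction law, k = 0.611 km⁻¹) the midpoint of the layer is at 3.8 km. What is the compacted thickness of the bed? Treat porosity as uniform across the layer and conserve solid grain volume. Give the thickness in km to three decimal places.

Porosity at 3.8 km: n = 0.72·exp(−0.611×3.8) = 0.0706
Solid-volume conservation: h(1−n) = h₀(1−n₀) ⇒ h = h₀·(1−n₀)/(1−n)
h = 0.078 × (1 − 0.72)/(1 − 0.0706) = 0.078 × 0.3013 = 0.0235 km

0.023 km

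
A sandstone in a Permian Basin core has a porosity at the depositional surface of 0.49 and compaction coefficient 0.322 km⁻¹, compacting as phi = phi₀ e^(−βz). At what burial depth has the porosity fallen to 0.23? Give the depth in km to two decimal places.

Invert Athy's law: z = ln(phi₀/phi) / β
z = ln(0.49/0.23) / 0.322 = ln(2.13) / 0.322 = 0.7563 / 0.322 = 2.349 km

2.35 km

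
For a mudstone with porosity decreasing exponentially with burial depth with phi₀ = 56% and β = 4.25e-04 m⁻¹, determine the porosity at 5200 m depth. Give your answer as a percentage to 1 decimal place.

6.1%

Working in km (1 km = 1000 m; β in km⁻¹ = β in m⁻¹ × 1000):
phi = phi₀·exp(−β·Z) = 0.56 × exp(−0.425 × 5.2) = 0.56 × exp(−2.21)
  = 0.56 × 0.1097 = 0.0614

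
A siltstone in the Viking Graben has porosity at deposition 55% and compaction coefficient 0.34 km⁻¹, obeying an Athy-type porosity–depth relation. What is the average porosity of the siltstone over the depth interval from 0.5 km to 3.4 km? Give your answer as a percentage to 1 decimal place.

⟨phi⟩ = (1/(Z₂−Z₁)) ∫ phi₀ e^(−βZ) dZ = phi₀·(e^(−β·Z₁) − e^(−β·Z₂)) / (β·(Z₂−Z₁))
e^(−0.34×0.5) = 0.8437; e^(−0.34×3.4) = 0.3147
⟨phi⟩ = 0.55 × (0.8437 − 0.3147) / (0.34 × 2.9) = 0.55 × 0.5364 = 0.2950

29.5%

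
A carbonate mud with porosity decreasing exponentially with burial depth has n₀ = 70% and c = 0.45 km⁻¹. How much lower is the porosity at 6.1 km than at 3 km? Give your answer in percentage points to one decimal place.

n(3) = 0.7·e^(−0.45×3) = 0.1815
n(6.1) = 0.7·e^(−0.45×6.1) = 0.0450
Δn = 0.1815 − 0.0450 = 0.1365

13.6 percentage points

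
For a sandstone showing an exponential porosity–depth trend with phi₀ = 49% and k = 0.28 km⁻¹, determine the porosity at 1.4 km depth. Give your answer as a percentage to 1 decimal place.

33.1%

phi = phi₀·exp(−k·Z) = 0.49 × exp(−0.28 × 1.4) = 0.49 × exp(−0.392)
  = 0.49 × 0.6757 = 0.3311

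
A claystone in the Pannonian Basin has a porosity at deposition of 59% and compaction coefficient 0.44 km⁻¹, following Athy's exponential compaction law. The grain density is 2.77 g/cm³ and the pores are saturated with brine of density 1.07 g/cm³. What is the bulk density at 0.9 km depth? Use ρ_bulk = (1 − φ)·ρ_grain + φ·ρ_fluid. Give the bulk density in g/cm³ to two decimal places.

Porosity at depth: n = 0.59·exp(−0.44×0.9) = 0.59×0.6730 = 0.3971
Bulk density: ρ_b = (1−n)ρ_g + n·ρ_f = 0.6029×2.77 + 0.3971×1.07
       = 1.670 + 0.425 = 2.095 g/cm³

2.09 g/cm³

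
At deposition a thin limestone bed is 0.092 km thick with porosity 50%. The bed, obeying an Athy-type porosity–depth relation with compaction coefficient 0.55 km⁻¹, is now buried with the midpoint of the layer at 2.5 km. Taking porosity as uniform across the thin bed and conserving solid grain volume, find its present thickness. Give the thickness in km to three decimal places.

0.053 km

Porosity at 2.5 km: φ = 0.5·exp(−0.55×2.5) = 0.1264
Solid-volume conservation: h(1−φ) = h₀(1−φ₀) ⇒ h = h₀·(1−φ₀)/(1−φ)
h = 0.092 × (1 − 0.5)/(1 − 0.1264) = 0.092 × 0.5724 = 0.0527 km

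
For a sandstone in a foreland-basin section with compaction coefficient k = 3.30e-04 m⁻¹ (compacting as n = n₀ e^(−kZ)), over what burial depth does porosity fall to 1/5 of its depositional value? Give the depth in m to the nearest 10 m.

4880 m

Working in km (1 km = 1000 m; k in km⁻¹ = k in m⁻¹ × 1000):
n/n₀ = 1/5 ⇒ exp(−k·Z) = 1/5 ⇒ Z = ln(5) / k
Z = 1.6094 / 0.33 = 4.877 km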